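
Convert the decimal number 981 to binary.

Using repeated division by 2:
981 ÷ 2 = 490 remainder 1
490 ÷ 2 = 245 remainder 0
245 ÷ 2 = 122 remainder 1
122 ÷ 2 = 61 remainder 0
61 ÷ 2 = 30 remainder 1
30 ÷ 2 = 15 remainder 0
15 ÷ 2 = 7 remainder 1
7 ÷ 2 = 3 remainder 1
3 ÷ 2 = 1 remainder 1
1 ÷ 2 = 0 remainder 1
Reading remainders bottom to top: 1111010101



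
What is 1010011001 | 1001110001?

OR: 1 when either bit is 1
  1010011001
| 1001110001
------------
  1011111001
Decimal: 665 | 625 = 761



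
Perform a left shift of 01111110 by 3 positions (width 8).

Original: 01111110 (decimal 126)
Shift left by 3 positions
Append 3 zeros on the right and drop the 3 high bits that overflow the 8-bit width
Result: 11110000 (decimal 240)
Equivalent: 126 << 3 = 126 × 2^3 = 1008, truncated to 8 bits = 240



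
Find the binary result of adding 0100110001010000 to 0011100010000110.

Add column by column from the right: bit + bit + carry-in; write the sum mod 2, carry 1 when the sum is 2 or 3.
carry:  1111000000000000
        0100110001010000
+       0011100010000110
------------------------
       01000010011010110
(the carry out of the leftmost column, 0, becomes the leading bit)
Decimal check:
  0100110001010000 = 16384 + 2048 + 1024 + 64 + 16 = 19536
  0011100010000110 = 8192 + 4096 + 2048 + 128 + 4 + 2 = 14470
  19536 + 14470 = 34006, and 01000010011010110 = 32768 + 1024 + 128 + 64 + 16 + 4 + 2 = 34006 ✓



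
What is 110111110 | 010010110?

OR: 1 when either bit is 1
  110111110
| 010010110
-----------
  110111110
Decimal: 446 | 150 = 446



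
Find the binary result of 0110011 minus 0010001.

Method 1 - Direct subtraction (column by column from the right: bit − bit − borrow-in; if negative, add 2 and borrow 1 from the next column):
borrow: 0000000
        0110011
-       0010001
---------------
        0100010

Method 2 - Add two's complement:
Two's complement of 0010001: invert → 1101110, add 1 → 1101111
  0110011
+ 1101111
---------
 10100010  (end carry out of the top bit = 1)
Discarding the end carry: 0100010
Decimal check:
  0110011 = 32 + 16 + 2 + 1 = 51
  0010001 = 16 + 1 = 17
  51 - 17 = 34, and 0100010 = 32 + 2 = 34 ✓



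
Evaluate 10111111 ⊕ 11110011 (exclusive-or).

XOR: 1 when bits differ
  10111111
^ 11110011
----------
  01001100
Decimal: 191 ^ 243 = 76



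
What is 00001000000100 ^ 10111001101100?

XOR: 1 when bits differ
  00001000000100
^ 10111001101100
----------------
  10110001101000
Decimal: 516 ^ 11884 = 11368



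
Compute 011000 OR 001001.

OR: 1 when either bit is 1
  011000
| 001001
--------
  011001
Decimal: 24 | 9 = 25



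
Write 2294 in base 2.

Using repeated division by 2:
2294 ÷ 2 = 1147 remainder 0
1147 ÷ 2 = 573 remainder 1
573 ÷ 2 = 286 remainder 1
286 ÷ 2 = 143 remainder 0
143 ÷ 2 = 71 remainder 1
71 ÷ 2 = 35 remainder 1
35 ÷ 2 = 17 remainder 1
17 ÷ 2 = 8 remainder 1
8 ÷ 2 = 4 remainder 0
4 ÷ 2 = 2 remainder 0
2 ÷ 2 = 1 remainder 0
1 ÷ 2 = 0 remainder 1
Reading remainders bottom to top: 100011110110



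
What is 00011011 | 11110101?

OR: 1 when either bit is 1
  00011011
| 11110101
----------
  11111111
Decimal: 27 | 245 = 255



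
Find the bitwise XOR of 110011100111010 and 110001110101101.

XOR: 1 when bits differ
  110011100111010
^ 110001110101101
-----------------
  000010010010111
Decimal: 26426 ^ 25517 = 1175



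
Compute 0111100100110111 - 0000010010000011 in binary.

Method 1 - Direct subtraction (column by column from the right: bit − bit − borrow-in; if negative, add 2 and borrow 1 from the next column):
borrow: 0000100100000000
        0111100100110111
-       0000010010000011
------------------------
        0111010010110100

Method 2 - Add two's complement:
Two's complement of 0000010010000011: invert → 1111101101111100, add 1 → 1111101101111101
  0111100100110111
+ 1111101101111101
------------------
 10111010010110100  (end carry out of the top bit = 1)
Discarding the end carry: 0111010010110100
Decimal check:
  0111100100110111 = 16384 + 8192 + 4096 + 2048 + 256 + 32 + 16 + 4 + 2 + 1 = 31031
  0000010010000011 = 1024 + 128 + 2 + 1 = 1155
  31031 - 1155 = 29876, and 0111010010110100 = 16384 + 8192 + 4096 + 1024 + 128 + 32 + 16 + 4 = 29876 ✓



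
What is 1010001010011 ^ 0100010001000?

XOR: 1 when bits differ
  1010001010011
^ 0100010001000
---------------
  1110011011011
Decimal: 5203 ^ 2184 = 7387



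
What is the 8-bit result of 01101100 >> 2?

Original: 01101100 (decimal 108)
Shift right by 2 positions
Drop the 2 low bits; fill with zeros on the left
Result: 00011011 (decimal 27)
Equivalent: 108 >> 2 = 108 ÷ 2^2 = 27



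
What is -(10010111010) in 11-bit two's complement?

Original (sign bit 1, negative): 10010111010
Step 1 - Invert all bits: 01101000101
Step 2 - Add 1: 01101000110
Verification: 10010111010 + 01101000110 = 100000000000; discarding the end carry (carry out of the top bit) leaves the 11-bit value 00000000000, as required for x + (-x)



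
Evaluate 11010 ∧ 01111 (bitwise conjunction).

AND: 1 only when both bits are 1
  11010
& 01111
-------
  01010
Decimal: 26 & 15 = 10



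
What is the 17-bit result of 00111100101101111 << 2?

Original: 00111100101101111 (decimal 31087)
Shift left by 2 positions
Append 2 zeros on the right
Result: 11110010110111100 (decimal 124348)
Equivalent: 31087 << 2 = 31087 × 2^2 = 124348



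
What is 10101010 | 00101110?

OR: 1 when either bit is 1
  10101010
| 00101110
----------
  10101110
Decimal: 170 | 46 = 174



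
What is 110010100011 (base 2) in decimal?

Sum of powers of 2 for each 1-bit:
2^0 + 2^1 + 2^5 + 2^7 + 2^10 + 2^11
= 1 + 2 + 32 + 128 + 1024 + 2048
= 3235



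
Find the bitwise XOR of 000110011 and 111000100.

XOR: 1 when bits differ
  000110011
^ 111000100
-----------
  111110111
Decimal: 51 ^ 452 = 503



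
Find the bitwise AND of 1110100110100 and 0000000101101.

AND: 1 only when both bits are 1
  1110100110100
& 0000000101101
---------------
  0000000100100
Decimal: 7476 & 45 = 36



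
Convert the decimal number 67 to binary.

Using repeated division by 2:
67 ÷ 2 = 33 remainder 1
33 ÷ 2 = 16 remainder 1
16 ÷ 2 = 8 remainder 0
8 ÷ 2 = 4 remainder 0
4 ÷ 2 = 2 remainder 0
2 ÷ 2 = 1 remainder 0
1 ÷ 2 = 0 remainder 1
Reading remainders bottom to top: 1000011



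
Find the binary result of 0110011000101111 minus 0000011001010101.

Method 1 - Direct subtraction (column by column from the right: bit − bit − borrow-in; if negative, add 2 and borrow 1 from the next column):
borrow: 0011111110100000
        0110011000101111
-       0000011001010101
------------------------
        0101111111011010

Method 2 - Add two's complement:
Two's complement of 0000011001010101: invert → 1111100110101010, add 1 → 1111100110101011
  0110011000101111
+ 1111100110101011
------------------
 10101111111011010  (end carry out of the top bit = 1)
Discarding the end carry: 0101111111011010
Decimal check:
  0110011000101111 = 16384 + 8192 + 1024 + 512 + 32 + 8 + 4 + 2 + 1 = 26159
  0000011001010101 = 1024 + 512 + 64 + 16 + 4 + 1 = 1621
  26159 - 1621 = 24538, and 0101111111011010 = 16384 + 4096 + 2048 + 1024 + 512 + 256 + 128 + 64 + 16 + 8 + 2 = 24538 ✓



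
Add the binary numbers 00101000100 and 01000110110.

Add column by column from the right: bit + bit + carry-in; write the sum mod 2, carry 1 when the sum is 2 or 3.
carry:  00000001000
        00101000100
+       01000110110
-------------------
       001101111010
(the carry out of the leftmost column, 0, becomes the leading bit)
Decimal check:
  00101000100 = 256 + 64 + 4 = 324
  01000110110 = 512 + 32 + 16 + 4 + 2 = 566
  324 + 566 = 890, and 001101111010 = 512 + 256 + 64 + 32 + 16 + 8 + 2 = 890 ✓



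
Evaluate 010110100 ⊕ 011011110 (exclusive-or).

XOR: 1 when bits differ
  010110100
^ 011011110
-----------
  001101010
Decimal: 180 ^ 222 = 106



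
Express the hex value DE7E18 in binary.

Convert each hex digit to 4 bits:
  D = 1101
  E = 1110
  7 = 0111
  E = 1110
  1 = 0001
  8 = 1000
Concatenate: 110111100111111000011000



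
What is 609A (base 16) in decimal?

Expand by place value (powers of 16):
Digit values: A = 10
609A = 6 × 16^3 + 0 × 16^2 + 9 × 16^1 + 10 × 16^0
= 6 × 4096 + 0 × 256 + 9 × 16 + 10 × 1
= 24576 + 0 + 144 + 10
= 24730



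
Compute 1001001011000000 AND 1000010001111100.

AND: 1 only when both bits are 1
  1001001011000000
& 1000010001111100
------------------
  1000000001000000
Decimal: 37568 & 33916 = 32832



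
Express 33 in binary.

Using repeated division by 2:
33 ÷ 2 = 16 remainder 1
16 ÷ 2 = 8 remainder 0
8 ÷ 2 = 4 remainder 0
4 ÷ 2 = 2 remainder 0
2 ÷ 2 = 1 remainder 0
1 ÷ 2 = 0 remainder 1
Reading remainders bottom to top: 100001



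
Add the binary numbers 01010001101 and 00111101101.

Add column by column from the right: bit + bit + carry-in; write the sum mod 2, carry 1 when the sum is 2 or 3.
carry:  11100011010
        01010001101
+       00111101101
-------------------
       010001111010
(the carry out of the leftmost column, 0, becomes the leading bit)
Decimal check:
  01010001101 = 512 + 128 + 8 + 4 + 1 = 653
  00111101101 = 256 + 128 + 64 + 32 + 8 + 4 + 1 = 493
  653 + 493 = 1146, and 010001111010 = 1024 + 64 + 32 + 16 + 8 + 2 = 1146 ✓



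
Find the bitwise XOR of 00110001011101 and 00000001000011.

XOR: 1 when bits differ
  00110001011101
^ 00000001000011
----------------
  00110000011110
Decimal: 3165 ^ 67 = 3102



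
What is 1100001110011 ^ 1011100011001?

XOR: 1 when bits differ
  1100001110011
^ 1011100011001
---------------
  0111101101010
Decimal: 6259 ^ 5913 = 3946



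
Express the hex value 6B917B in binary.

Convert each hex digit to 4 bits:
  6 = 0110
  B = 1011
  9 = 1001
  1 = 0001
  7 = 0111
  B = 1011
Concatenate: 011010111001000101111011



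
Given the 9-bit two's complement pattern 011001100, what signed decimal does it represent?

Binary: 011001100
Sign bit: 0 (non-negative)
Read directly as an unsigned value:
011001100 = 128 + 64 + 8 + 4 = 204
Value: 204



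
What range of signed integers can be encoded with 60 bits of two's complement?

For 60-bit two's complement:
Minimum: -2^59 = -576460752303423488
Maximum: 2^59 - 1 = 576460752303423487



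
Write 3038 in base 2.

Using repeated division by 2:
3038 ÷ 2 = 1519 remainder 0
1519 ÷ 2 = 759 remainder 1
759 ÷ 2 = 379 remainder 1
379 ÷ 2 = 189 remainder 1
189 ÷ 2 = 94 remainder 1
94 ÷ 2 = 47 remainder 0
47 ÷ 2 = 23 remainder 1
23 ÷ 2 = 11 remainder 1
11 ÷ 2 = 5 remainder 1
5 ÷ 2 = 2 remainder 1
2 ÷ 2 = 1 remainder 0
1 ÷ 2 = 0 remainder 1
Reading remainders bottom to top: 101111011110



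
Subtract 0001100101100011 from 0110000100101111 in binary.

Method 1 - Direct subtraction (column by column from the right: bit − bit − borrow-in; if negative, add 2 and borrow 1 from the next column):
borrow: 0011111110000000
        0110000100101111
-       0001100101100011
------------------------
        0100011111001100

Method 2 - Add two's complement:
Two's complement of 0001100101100011: invert → 1110011010011100, add 1 → 1110011010011101
  0110000100101111
+ 1110011010011101
------------------
 10100011111001100  (end carry out of the top bit = 1)
Discarding the end carry: 0100011111001100
Decimal check:
  0110000100101111 = 16384 + 8192 + 256 + 32 + 8 + 4 + 2 + 1 = 24879
  0001100101100011 = 4096 + 2048 + 256 + 64 + 32 + 2 + 1 = 6499
  24879 - 6499 = 18380, and 0100011111001100 = 16384 + 1024 + 512 + 256 + 128 + 64 + 8 + 4 = 18380 ✓



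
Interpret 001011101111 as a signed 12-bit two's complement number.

Binary: 001011101111
Sign bit: 0 (non-negative)
Read directly as an unsigned value:
001011101111 = 512 + 128 + 64 + 32 + 8 + 4 + 2 + 1 = 751
Value: 751



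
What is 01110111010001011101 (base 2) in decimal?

Sum of powers of 2 for each 1-bit:
2^0 + 2^2 + 2^3 + 2^4 + 2^6 + 2^10 + 2^12 + 2^13 + 2^14 + 2^16 + 2^17 + 2^18
= 1 + 4 + 8 + 16 + 64 + 1024 + 4096 + 8192 + 16384 + 65536 + 131072 + 262144
= 488541



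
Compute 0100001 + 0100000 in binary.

Add column by column from the right: bit + bit + carry-in; write the sum mod 2, carry 1 when the sum is 2 or 3.
carry:  1000000
        0100001
+       0100000
---------------
       01000001
(the carry out of the leftmost column, 0, becomes the leading bit)
Decimal check:
  0100001 = 32 + 1 = 33
  0100000 = 32
  33 + 32 = 65, and 01000001 = 64 + 1 = 65 ✓



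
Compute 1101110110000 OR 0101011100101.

OR: 1 when either bit is 1
  1101110110000
| 0101011100101
---------------
  1101111110101
Decimal: 7088 | 2789 = 7157



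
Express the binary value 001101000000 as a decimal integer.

Sum of powers of 2 for each 1-bit:
2^6 + 2^8 + 2^9
= 64 + 256 + 512
= 832



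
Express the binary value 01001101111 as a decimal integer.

Sum of powers of 2 for each 1-bit:
2^0 + 2^1 + 2^2 + 2^3 + 2^5 + 2^6 + 2^9
= 1 + 2 + 4 + 8 + 32 + 64 + 512
= 623



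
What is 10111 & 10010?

AND: 1 only when both bits are 1
  10111
& 10010
-------
  10010
Decimal: 23 & 18 = 18



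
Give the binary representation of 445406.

Using repeated division by 2:
445406 ÷ 2 = 222703 remainder 0
222703 ÷ 2 = 111351 remainder 1
111351 ÷ 2 = 55675 remainder 1
55675 ÷ 2 = 27837 remainder 1
27837 ÷ 2 = 13918 remainder 1
13918 ÷ 2 = 6959 remainder 0
6959 ÷ 2 = 3479 remainder 1
3479 ÷ 2 = 1739 remainder 1
1739 ÷ 2 = 869 remainder 1
869 ÷ 2 = 434 remainder 1
434 ÷ 2 = 217 remainder 0
217 ÷ 2 = 108 remainder 1
108 ÷ 2 = 54 remainder 0
54 ÷ 2 = 27 remainder 0
27 ÷ 2 = 13 remainder 1
13 ÷ 2 = 6 remainder 1
6 ÷ 2 = 3 remainder 0
3 ÷ 2 = 1 remainder 1
1 ÷ 2 = 0 remainder 1
Reading remainders bottom to top: 1101100101111011110



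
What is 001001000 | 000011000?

OR: 1 when either bit is 1
  001001000
| 000011000
-----------
  001011000
Decimal: 72 | 24 = 88



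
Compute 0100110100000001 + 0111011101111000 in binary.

Add column by column from the right: bit + bit + carry-in; write the sum mod 2, carry 1 when the sum is 2 or 3.
carry:  1111111000000000
        0100110100000001
+       0111011101111000
------------------------
       01100010001111001
(the carry out of the leftmost column, 0, becomes the leading bit)
Decimal check:
  0100110100000001 = 16384 + 2048 + 1024 + 256 + 1 = 19713
  0111011101111000 = 16384 + 8192 + 4096 + 1024 + 512 + 256 + 64 + 32 + 16 + 8 = 30584
  19713 + 30584 = 50297, and 01100010001111001 = 32768 + 16384 + 1024 + 64 + 32 + 16 + 8 + 1 = 50297 ✓



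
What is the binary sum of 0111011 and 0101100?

Add column by column from the right: bit + bit + carry-in; write the sum mod 2, carry 1 when the sum is 2 or 3.
carry:  1110000
        0111011
+       0101100
---------------
       01100111
(the carry out of the leftmost column, 0, becomes the leading bit)
Decimal check:
  0111011 = 32 + 16 + 8 + 2 + 1 = 59
  0101100 = 32 + 8 + 4 = 44
  59 + 44 = 103, and 01100111 = 64 + 32 + 4 + 2 + 1 = 103 ✓



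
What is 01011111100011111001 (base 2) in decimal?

Sum of powers of 2 for each 1-bit:
2^0 + 2^3 + 2^4 + 2^5 + 2^6 + 2^7 + 2^11 + 2^12 + 2^13 + 2^14 + 2^15 + 2^16 + 2^18
= 1 + 8 + 16 + 32 + 64 + 128 + 2048 + 4096 + 8192 + 16384 + 32768 + 65536 + 262144
= 391417



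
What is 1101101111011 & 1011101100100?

AND: 1 only when both bits are 1
  1101101111011
& 1011101100100
---------------
  1001101100000
Decimal: 7035 & 5988 = 4960



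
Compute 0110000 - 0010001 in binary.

Method 1 - Direct subtraction (column by column from the right: bit − bit − borrow-in; if negative, add 2 and borrow 1 from the next column):
borrow: 0111110
        0110000
-       0010001
---------------
        0011111

Method 2 - Add two's complement:
Two's complement of 0010001: invert → 1101110, add 1 → 1101111
  0110000
+ 1101111
---------
 10011111  (end carry out of the top bit = 1)
Discarding the end carry: 0011111
Decimal check:
  0110000 = 32 + 16 = 48
  0010001 = 16 + 1 = 17
  48 - 17 = 31, and 0011111 = 16 + 8 + 4 + 2 + 1 = 31 ✓



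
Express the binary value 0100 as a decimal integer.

Sum of powers of 2 for each 1-bit:
2^2
= 4
= 4



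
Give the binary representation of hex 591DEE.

Convert each hex digit to 4 bits:
  5 = 0101
  9 = 1001
  1 = 0001
  D = 1101
  E = 1110
  E = 1110
Concatenate: 010110010001110111101110



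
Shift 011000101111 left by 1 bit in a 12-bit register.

Original: 011000101111 (decimal 1583)
Shift left by 1 position
Append 1 zero on the right
Result: 110001011110 (decimal 3166)
Equivalent: 1583 << 1 = 1583 × 2^1 = 3166



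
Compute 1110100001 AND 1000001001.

AND: 1 only when both bits are 1
  1110100001
& 1000001001
------------
  1000000001
Decimal: 929 & 521 = 513



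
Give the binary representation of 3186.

Using repeated division by 2:
3186 ÷ 2 = 1593 remainder 0
1593 ÷ 2 = 796 remainder 1
796 ÷ 2 = 398 remainder 0
398 ÷ 2 = 199 remainder 0
199 ÷ 2 = 99 remainder 1
99 ÷ 2 = 49 remainder 1
49 ÷ 2 = 24 remainder 1
24 ÷ 2 = 12 remainder 0
12 ÷ 2 = 6 remainder 0
6 ÷ 2 = 3 remainder 0
3 ÷ 2 = 1 remainder 1
1 ÷ 2 = 0 remainder 1
Reading remainders bottom to top: 110001110010



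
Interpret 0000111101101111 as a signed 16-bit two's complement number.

Binary: 0000111101101111
Sign bit: 0 (non-negative)
Read directly as an unsigned value:
0000111101101111 = 2048 + 1024 + 512 + 256 + 64 + 32 + 8 + 4 + 2 + 1 = 3951
Value: 3951



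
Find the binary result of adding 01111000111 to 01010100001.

Add column by column from the right: bit + bit + carry-in; write the sum mod 2, carry 1 when the sum is 2 or 3.
carry:  11100001110
        01111000111
+       01010100001
-------------------
       011001101000
(the carry out of the leftmost column, 0, becomes the leading bit)
Decimal check:
  01111000111 = 512 + 256 + 128 + 64 + 4 + 2 + 1 = 967
  01010100001 = 512 + 128 + 32 + 1 = 673
  967 + 673 = 1640, and 011001101000 = 1024 + 512 + 64 + 32 + 8 = 1640 ✓



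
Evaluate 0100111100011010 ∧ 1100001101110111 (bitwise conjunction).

AND: 1 only when both bits are 1
  0100111100011010
& 1100001101110111
------------------
  0100001100010010
Decimal: 20250 & 50039 = 17170



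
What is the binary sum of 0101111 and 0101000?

Add column by column from the right: bit + bit + carry-in; write the sum mod 2, carry 1 when the sum is 2 or 3.
carry:  1010000
        0101111
+       0101000
---------------
       01010111
(the carry out of the leftmost column, 0, becomes the leading bit)
Decimal check:
  0101111 = 32 + 8 + 4 + 2 + 1 = 47
  0101000 = 32 + 8 = 40
  47 + 40 = 87, and 01010111 = 64 + 16 + 4 + 2 + 1 = 87 ✓



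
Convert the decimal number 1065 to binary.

Using repeated division by 2:
1065 ÷ 2 = 532 remainder 1
532 ÷ 2 = 266 remainder 0
266 ÷ 2 = 133 remainder 0
133 ÷ 2 = 66 remainder 1
66 ÷ 2 = 33 remainder 0
33 ÷ 2 = 16 remainder 1
16 ÷ 2 = 8 remainder 0
8 ÷ 2 = 4 remainder 0
4 ÷ 2 = 2 remainder 0
2 ÷ 2 = 1 remainder 0
1 ÷ 2 = 0 remainder 1
Reading remainders bottom to top: 10000101001



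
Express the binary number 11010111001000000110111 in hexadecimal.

Group into 4-bit nibbles from right:
  0110 = 6
  1011 = B
  1001 = 9
  0000 = 0
  0011 = 3
  0111 = 7
Result: 6B9037



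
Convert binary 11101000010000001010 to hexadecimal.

Group into 4-bit nibbles from right:
  1110 = E
  1000 = 8
  0100 = 4
  0000 = 0
  1010 = A
Result: E840A



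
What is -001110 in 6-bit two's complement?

Original: 001110
Step 1 - Invert all bits: 110001
Step 2 - Add 1: 110010
Verification: 001110 + 110010 = 1000000; discarding the end carry (carry out of the top bit) leaves the 6-bit value 000000, as required for x + (-x)



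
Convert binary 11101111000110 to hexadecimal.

Group into 4-bit nibbles from right:
  0011 = 3
  1011 = B
  1100 = C
  0110 = 6
Result: 3BC6



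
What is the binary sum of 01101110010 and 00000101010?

Add column by column from the right: bit + bit + carry-in; write the sum mod 2, carry 1 when the sum is 2 or 3.
carry:  00011000100
        01101110010
+       00000101010
-------------------
       001110011100
(the carry out of the leftmost column, 0, becomes the leading bit)
Decimal check:
  01101110010 = 512 + 256 + 64 + 32 + 16 + 2 = 882
  00000101010 = 32 + 8 + 2 = 42
  882 + 42 = 924, and 001110011100 = 512 + 256 + 128 + 16 + 8 + 4 = 924 ✓



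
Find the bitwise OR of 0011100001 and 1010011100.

OR: 1 when either bit is 1
  0011100001
| 1010011100
------------
  1011111101
Decimal: 225 | 668 = 765



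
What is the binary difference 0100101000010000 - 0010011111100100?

Method 1 - Direct subtraction (column by column from the right: bit − bit − borrow-in; if negative, add 2 and borrow 1 from the next column):
borrow: 0100111111011000
        0100101000010000
-       0010011111100100
------------------------
        0010001000101100

Method 2 - Add two's complement:
Two's complement of 0010011111100100: invert → 1101100000011011, add 1 → 1101100000011100
  0100101000010000
+ 1101100000011100
------------------
 10010001000101100  (end carry out of the top bit = 1)
Discarding the end carry: 0010001000101100
Decimal check:
  0100101000010000 = 16384 + 2048 + 512 + 16 = 18960
  0010011111100100 = 8192 + 1024 + 512 + 256 + 128 + 64 + 32 + 4 = 10212
  18960 - 10212 = 8748, and 0010001000101100 = 8192 + 512 + 32 + 8 + 4 = 8748 ✓



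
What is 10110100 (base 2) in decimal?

Sum of powers of 2 for each 1-bit:
2^2 + 2^4 + 2^5 + 2^7
= 4 + 16 + 32 + 128
= 180



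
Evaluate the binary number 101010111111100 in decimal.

Sum of powers of 2 for each 1-bit:
2^2 + 2^3 + 2^4 + 2^5 + 2^6 + 2^7 + 2^8 + 2^10 + 2^12 + 2^14
= 4 + 8 + 16 + 32 + 64 + 128 + 256 + 1024 + 4096 + 16384
= 22012



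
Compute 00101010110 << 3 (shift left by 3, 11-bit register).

Original: 00101010110 (decimal 342)
Shift left by 3 positions
Append 3 zeros on the right and drop the 3 high bits that overflow the 11-bit width
Result: 01010110000 (decimal 688)
Equivalent: 342 << 3 = 342 × 2^3 = 2736, truncated to 11 bits = 688



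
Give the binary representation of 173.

Using repeated division by 2:
173 ÷ 2 = 86 remainder 1
86 ÷ 2 = 43 remainder 0
43 ÷ 2 = 21 remainder 1
21 ÷ 2 = 10 remainder 1
10 ÷ 2 = 5 remainder 0
5 ÷ 2 = 2 remainder 1
2 ÷ 2 = 1 remainder 0
1 ÷ 2 = 0 remainder 1
Reading remainders bottom to top: 10101101



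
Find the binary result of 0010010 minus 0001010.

Method 1 - Direct subtraction (column by column from the right: bit − bit − borrow-in; if negative, add 2 and borrow 1 from the next column):
borrow: 0010000
        0010010
-       0001010
---------------
        0001000

Method 2 - Add two's complement:
Two's complement of 0001010: invert → 1110101, add 1 → 1110110
  0010010
+ 1110110
---------
 10001000  (end carry out of the top bit = 1)
Discarding the end carry: 0001000
Decimal check:
  0010010 = 16 + 2 = 18
  0001010 = 8 + 2 = 10
  18 - 10 = 8, and 0001000 = 8 ✓



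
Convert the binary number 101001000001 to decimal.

Sum of powers of 2 for each 1-bit:
2^0 + 2^6 + 2^9 + 2^11
= 1 + 64 + 512 + 2048
= 2625



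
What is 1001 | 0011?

OR: 1 when either bit is 1
  1001
| 0011
------
  1011
Decimal: 9 | 3 = 11



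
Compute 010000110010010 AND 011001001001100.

AND: 1 only when both bits are 1
  010000110010010
& 011001001001100
-----------------
  010000000000000
Decimal: 8594 & 12876 = 8192



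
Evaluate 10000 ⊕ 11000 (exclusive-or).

XOR: 1 when bits differ
  10000
^ 11000
-------
  01000
Decimal: 16 ^ 24 = 8



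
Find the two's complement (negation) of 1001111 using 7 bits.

Original (sign bit 1, negative): 1001111
Step 1 - Invert all bits: 0110000
Step 2 - Add 1: 0110001
Verification: 1001111 + 0110001 = 10000000; discarding the end carry (carry out of the top bit) leaves the 7-bit value 0000000, as required for x + (-x)



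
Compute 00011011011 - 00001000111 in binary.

Method 1 - Direct subtraction (column by column from the right: bit − bit − borrow-in; if negative, add 2 and borrow 1 from the next column):
borrow: 00000001000
        00011011011
-       00001000111
-------------------
        00010010100

Method 2 - Add two's complement:
Two's complement of 00001000111: invert → 11110111000, add 1 → 11110111001
  00011011011
+ 11110111001
-------------
 100010010100  (end carry out of the top bit = 1)
Discarding the end carry: 00010010100
Decimal check:
  00011011011 = 128 + 64 + 16 + 8 + 2 + 1 = 219
  00001000111 = 64 + 4 + 2 + 1 = 71
  219 - 71 = 148, and 00010010100 = 128 + 16 + 4 = 148 ✓



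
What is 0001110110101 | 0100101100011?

OR: 1 when either bit is 1
  0001110110101
| 0100101100011
---------------
  0101111110111
Decimal: 949 | 2403 = 3063



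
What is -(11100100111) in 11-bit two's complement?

Original (sign bit 1, negative): 11100100111
Step 1 - Invert all bits: 00011011000
Step 2 - Add 1: 00011011001
Verification: 11100100111 + 00011011001 = 100000000000; discarding the end carry (carry out of the top bit) leaves the 11-bit value 00000000000, as required for x + (-x)



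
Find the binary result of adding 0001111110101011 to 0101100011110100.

Add column by column from the right: bit + bit + carry-in; write the sum mod 2, carry 1 when the sum is 2 or 3.
carry:  0011111111000000
        0001111110101011
+       0101100011110100
------------------------
       00111100010011111
(the carry out of the leftmost column, 0, becomes the leading bit)
Decimal check:
  0001111110101011 = 4096 + 2048 + 1024 + 512 + 256 + 128 + 32 + 8 + 2 + 1 = 8107
  0101100011110100 = 16384 + 4096 + 2048 + 128 + 64 + 32 + 16 + 4 = 22772
  8107 + 22772 = 30879, and 00111100010011111 = 16384 + 8192 + 4096 + 2048 + 128 + 16 + 8 + 4 + 2 + 1 = 30879 ✓



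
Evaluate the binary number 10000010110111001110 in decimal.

Sum of powers of 2 for each 1-bit:
2^1 + 2^2 + 2^3 + 2^6 + 2^7 + 2^8 + 2^10 + 2^11 + 2^13 + 2^19
= 2 + 4 + 8 + 64 + 128 + 256 + 1024 + 2048 + 8192 + 524288
= 536014



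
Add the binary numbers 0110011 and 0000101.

Add column by column from the right: bit + bit + carry-in; write the sum mod 2, carry 1 when the sum is 2 or 3.
carry:  0001110
        0110011
+       0000101
---------------
       00111000
(the carry out of the leftmost column, 0, becomes the leading bit)
Decimal check:
  0110011 = 32 + 16 + 2 + 1 = 51
  0000101 = 4 + 1 = 5
  51 + 5 = 56, and 00111000 = 32 + 16 + 8 = 56 ✓



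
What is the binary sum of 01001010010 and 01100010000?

Add column by column from the right: bit + bit + carry-in; write the sum mod 2, carry 1 when the sum is 2 or 3.
carry:  10000100000
        01001010010
+       01100010000
-------------------
       010101100010
(the carry out of the leftmost column, 0, becomes the leading bit)
Decimal check:
  01001010010 = 512 + 64 + 16 + 2 = 594
  01100010000 = 512 + 256 + 16 = 784
  594 + 784 = 1378, and 010101100010 = 1024 + 256 + 64 + 32 + 2 = 1378 ✓



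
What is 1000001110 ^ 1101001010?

XOR: 1 when bits differ
  1000001110
^ 1101001010
------------
  0101000100
Decimal: 526 ^ 842 = 324



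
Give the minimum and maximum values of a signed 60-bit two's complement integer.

For 60-bit two's complement:
Minimum: -2^59 = -576460752303423488
Maximum: 2^59 - 1 = 576460752303423487



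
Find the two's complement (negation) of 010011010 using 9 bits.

Original: 010011010
Step 1 - Invert all bits: 101100101
Step 2 - Add 1: 101100110
Verification: 010011010 + 101100110 = 1000000000; discarding the end carry (carry out of the top bit) leaves the 9-bit value 000000000, as required for x + (-x)



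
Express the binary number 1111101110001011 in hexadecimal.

Group into 4-bit nibbles from right:
  1111 = F
  1011 = B
  1000 = 8
  1011 = B
Result: FB8B



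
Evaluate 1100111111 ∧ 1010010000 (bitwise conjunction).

AND: 1 only when both bits are 1
  1100111111
& 1010010000
------------
  1000010000
Decimal: 831 & 656 = 528



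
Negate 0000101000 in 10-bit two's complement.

Original: 0000101000
Step 1 - Invert all bits: 1111010111
Step 2 - Add 1: 1111011000
Verification: 0000101000 + 1111011000 = 10000000000; discarding the end carry (carry out of the top bit) leaves the 10-bit value 0000000000, as required for x + (-x)



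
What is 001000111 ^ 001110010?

XOR: 1 when bits differ
  001000111
^ 001110010
-----------
  000110101
Decimal: 71 ^ 114 = 53



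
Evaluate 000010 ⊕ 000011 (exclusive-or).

XOR: 1 when bits differ
  000010
^ 000011
--------
  000001
Decimal: 2 ^ 3 = 1



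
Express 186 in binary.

Using repeated division by 2:
186 ÷ 2 = 93 remainder 0
93 ÷ 2 = 46 remainder 1
46 ÷ 2 = 23 remainder 0
23 ÷ 2 = 11 remainder 1
11 ÷ 2 = 5 remainder 1
5 ÷ 2 = 2 remainder 1
2 ÷ 2 = 1 remainder 0
1 ÷ 2 = 0 remainder 1
Reading remainders bottom to top: 10111010



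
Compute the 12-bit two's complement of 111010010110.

Original (sign bit 1, negative): 111010010110
Step 1 - Invert all bits: 000101101001
Step 2 - Add 1: 000101101010
Verification: 111010010110 + 000101101010 = 1000000000000; discarding the end carry (carry out of the top bit) leaves the 12-bit value 000000000000, as required for x + (-x)



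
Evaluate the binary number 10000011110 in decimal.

Sum of powers of 2 for each 1-bit:
2^1 + 2^2 + 2^3 + 2^4 + 2^10
= 2 + 4 + 8 + 16 + 1024
= 1054



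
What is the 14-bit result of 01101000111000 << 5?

Original: 01101000111000 (decimal 6712)
Shift left by 5 positions
Append 5 zeros on the right and drop the 5 high bits that overflow the 14-bit width
Result: 00011100000000 (decimal 1792)
Equivalent: 6712 << 5 = 6712 × 2^5 = 214784, truncated to 14 bits = 1792



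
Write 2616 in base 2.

Using repeated division by 2:
2616 ÷ 2 = 1308 remainder 0
1308 ÷ 2 = 654 remainder 0
654 ÷ 2 = 327 remainder 0
327 ÷ 2 = 163 remainder 1
163 ÷ 2 = 81 remainder 1
81 ÷ 2 = 40 remainder 1
40 ÷ 2 = 20 remainder 0
20 ÷ 2 = 10 remainder 0
10 ÷ 2 = 5 remainder 0
5 ÷ 2 = 2 remainder 1
2 ÷ 2 = 1 remainder 0
1 ÷ 2 = 0 remainder 1
Reading remainders bottom to top: 101000111000



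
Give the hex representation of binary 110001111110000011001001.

Group into 4-bit nibbles from right:
  1100 = C
  0111 = 7
  1110 = E
  0000 = 0
  1100 = C
  1001 = 9
Result: C7E0C9



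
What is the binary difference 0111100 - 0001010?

Method 1 - Direct subtraction (column by column from the right: bit − bit − borrow-in; if negative, add 2 and borrow 1 from the next column):
borrow: 0000100
        0111100
-       0001010
---------------
        0110010

Method 2 - Add two's complement:
Two's complement of 0001010: invert → 1110101, add 1 → 1110110
  0111100
+ 1110110
---------
 10110010  (end carry out of the top bit = 1)
Discarding the end carry: 0110010
Decimal check:
  0111100 = 32 + 16 + 8 + 4 = 60
  0001010 = 8 + 2 = 10
  60 - 10 = 50, and 0110010 = 32 + 16 + 2 = 50 ✓



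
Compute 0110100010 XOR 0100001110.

XOR: 1 when bits differ
  0110100010
^ 0100001110
------------
  0010101100
Decimal: 418 ^ 270 = 172



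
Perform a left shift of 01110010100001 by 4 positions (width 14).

Original: 01110010100001 (decimal 7329)
Shift left by 4 positions
Append 4 zeros on the right and drop the 4 high bits that overflow the 14-bit width
Result: 00101000010000 (decimal 2576)
Equivalent: 7329 << 4 = 7329 × 2^4 = 117264, truncated to 14 bits = 2576



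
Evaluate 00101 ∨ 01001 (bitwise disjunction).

OR: 1 when either bit is 1
  00101
| 01001
-------
  01101
Decimal: 5 | 9 = 13



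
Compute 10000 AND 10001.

AND: 1 only when both bits are 1
  10000
& 10001
-------
  10000
Decimal: 16 & 17 = 16



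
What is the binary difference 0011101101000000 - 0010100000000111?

Method 1 - Direct subtraction (column by column from the right: bit − bit − borrow-in; if negative, add 2 and borrow 1 from the next column):
borrow: 0000000001111110
        0011101101000000
-       0010100000000111
------------------------
        0001001100111001

Method 2 - Add two's complement:
Two's complement of 0010100000000111: invert → 1101011111111000, add 1 → 1101011111111001
  0011101101000000
+ 1101011111111001
------------------
 10001001100111001  (end carry out of the top bit = 1)
Discarding the end carry: 0001001100111001
Decimal check:
  0011101101000000 = 8192 + 4096 + 2048 + 512 + 256 + 64 = 15168
  0010100000000111 = 8192 + 2048 + 4 + 2 + 1 = 10247
  15168 - 10247 = 4921, and 0001001100111001 = 4096 + 512 + 256 + 32 + 16 + 8 + 1 = 4921 ✓



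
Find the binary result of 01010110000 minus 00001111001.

Method 1 - Direct subtraction (column by column from the right: bit − bit − borrow-in; if negative, add 2 and borrow 1 from the next column):
borrow: 00011111110
        01010110000
-       00001111001
-------------------
        01000110111

Method 2 - Add two's complement:
Two's complement of 00001111001: invert → 11110000110, add 1 → 11110000111
  01010110000
+ 11110000111
-------------
 101000110111  (end carry out of the top bit = 1)
Discarding the end carry: 01000110111
Decimal check:
  01010110000 = 512 + 128 + 32 + 16 = 688
  00001111001 = 64 + 32 + 16 + 8 + 1 = 121
  688 - 121 = 567, and 01000110111 = 512 + 32 + 16 + 4 + 2 + 1 = 567 ✓



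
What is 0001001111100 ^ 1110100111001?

XOR: 1 when bits differ
  0001001111100
^ 1110100111001
---------------
  1111101000101
Decimal: 636 ^ 7481 = 8005



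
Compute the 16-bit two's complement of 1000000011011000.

Original (sign bit 1, negative): 1000000011011000
Step 1 - Invert all bits: 0111111100100111
Step 2 - Add 1: 0111111100101000
Verification: 1000000011011000 + 0111111100101000 = 10000000000000000; discarding the end carry (carry out of the top bit) leaves the 16-bit value 0000000000000000, as required for x + (-x)



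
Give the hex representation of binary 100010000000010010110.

Group into 4-bit nibbles from right:
  0001 = 1
  0001 = 1
  0000 = 0
  0000 = 0
  1001 = 9
  0110 = 6
Result: 110096



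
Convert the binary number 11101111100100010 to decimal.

Sum of powers of 2 for each 1-bit:
2^1 + 2^5 + 2^8 + 2^9 + 2^10 + 2^11 + 2^12 + 2^14 + 2^15 + 2^16
= 2 + 32 + 256 + 512 + 1024 + 2048 + 4096 + 16384 + 32768 + 65536
= 122658



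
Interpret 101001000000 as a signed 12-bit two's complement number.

Binary: 101001000000
Sign bit: 1 (negative)
Invert: 010110111111
Add 1:  010111000000
Magnitude: 010111000000 = 1024 + 256 + 128 + 64 = 1472
Value: -1472



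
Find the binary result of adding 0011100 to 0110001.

Add column by column from the right: bit + bit + carry-in; write the sum mod 2, carry 1 when the sum is 2 or 3.
carry:  1100000
        0011100
+       0110001
---------------
       01001101
(the carry out of the leftmost column, 0, becomes the leading bit)
Decimal check:
  0011100 = 16 + 8 + 4 = 28
  0110001 = 32 + 16 + 1 = 49
  28 + 49 = 77, and 01001101 = 64 + 8 + 4 + 1 = 77 ✓



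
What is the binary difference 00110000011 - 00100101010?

Method 1 - Direct subtraction (column by column from the right: bit − bit − borrow-in; if negative, add 2 and borrow 1 from the next column):
borrow: 00011110000
        00110000011
-       00100101010
-------------------
        00001011001

Method 2 - Add two's complement:
Two's complement of 00100101010: invert → 11011010101, add 1 → 11011010110
  00110000011
+ 11011010110
-------------
 100001011001  (end carry out of the top bit = 1)
Discarding the end carry: 00001011001
Decimal check:
  00110000011 = 256 + 128 + 2 + 1 = 387
  00100101010 = 256 + 32 + 8 + 2 = 298
  387 - 298 = 89, and 00001011001 = 64 + 16 + 8 + 1 = 89 ✓



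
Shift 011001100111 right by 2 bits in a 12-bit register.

Original: 011001100111 (decimal 1639)
Shift right by 2 positions
Drop the 2 low bits; fill with zeros on the left
Result: 000110011001 (decimal 409)
Equivalent: 1639 >> 2 = 1639 ÷ 2^2 = 409



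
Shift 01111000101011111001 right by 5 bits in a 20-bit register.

Original: 01111000101011111001 (decimal 494329)
Shift right by 5 positions
Drop the 5 low bits; fill with zeros on the left
Result: 00000011110001010111 (decimal 15447)
Equivalent: 494329 >> 5 = 494329 ÷ 2^5 = 15447



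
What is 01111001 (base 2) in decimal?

Sum of powers of 2 for each 1-bit:
2^0 + 2^3 + 2^4 + 2^5 + 2^6
= 1 + 8 + 16 + 32 + 64
= 121



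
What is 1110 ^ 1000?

XOR: 1 when bits differ
  1110
^ 1000
------
  0110
Decimal: 14 ^ 8 = 6



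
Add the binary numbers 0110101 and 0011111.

Add column by column from the right: bit + bit + carry-in; write the sum mod 2, carry 1 when the sum is 2 or 3.
carry:  1111110
        0110101
+       0011111
---------------
       01010100
(the carry out of the leftmost column, 0, becomes the leading bit)
Decimal check:
  0110101 = 32 + 16 + 4 + 1 = 53
  0011111 = 16 + 8 + 4 + 2 + 1 = 31
  53 + 31 = 84, and 01010100 = 64 + 16 + 4 = 84 ✓



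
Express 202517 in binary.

Using repeated division by 2:
202517 ÷ 2 = 101258 remainder 1
101258 ÷ 2 = 50629 remainder 0
50629 ÷ 2 = 25314 remainder 1
25314 ÷ 2 = 12657 remainder 0
12657 ÷ 2 = 6328 remainder 1
6328 ÷ 2 = 3164 remainder 0
3164 ÷ 2 = 1582 remainder 0
1582 ÷ 2 = 791 remainder 0
791 ÷ 2 = 395 remainder 1
395 ÷ 2 = 197 remainder 1
197 ÷ 2 = 98 remainder 1
98 ÷ 2 = 49 remainder 0
49 ÷ 2 = 24 remainder 1
24 ÷ 2 = 12 remainder 0
12 ÷ 2 = 6 remainder 0
6 ÷ 2 = 3 remainder 0
3 ÷ 2 = 1 remainder 1
1 ÷ 2 = 0 remainder 1
Reading remainders bottom to top: 110001011100010101



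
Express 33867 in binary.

Using repeated division by 2:
33867 ÷ 2 = 16933 remainder 1
16933 ÷ 2 = 8466 remainder 1
8466 ÷ 2 = 4233 remainder 0
4233 ÷ 2 = 2116 remainder 1
2116 ÷ 2 = 1058 remainder 0
1058 ÷ 2 = 529 remainder 0
529 ÷ 2 = 264 remainder 1
264 ÷ 2 = 132 remainder 0
132 ÷ 2 = 66 remainder 0
66 ÷ 2 = 33 remainder 0
33 ÷ 2 = 16 remainder 1
16 ÷ 2 = 8 remainder 0
8 ÷ 2 = 4 remainder 0
4 ÷ 2 = 2 remainder 0
2 ÷ 2 = 1 remainder 0
1 ÷ 2 = 0 remainder 1
Reading remainders bottom to top: 1000010001001011



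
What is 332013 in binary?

Using repeated division by 2:
332013 ÷ 2 = 166006 remainder 1
166006 ÷ 2 = 83003 remainder 0
83003 ÷ 2 = 41501 remainder 1
41501 ÷ 2 = 20750 remainder 1
20750 ÷ 2 = 10375 remainder 0
10375 ÷ 2 = 5187 remainder 1
5187 ÷ 2 = 2593 remainder 1
2593 ÷ 2 = 1296 remainder 1
1296 ÷ 2 = 648 remainder 0
648 ÷ 2 = 324 remainder 0
324 ÷ 2 = 162 remainder 0
162 ÷ 2 = 81 remainder 0
81 ÷ 2 = 40 remainder 1
40 ÷ 2 = 20 remainder 0
20 ÷ 2 = 10 remainder 0
10 ÷ 2 = 5 remainder 0
5 ÷ 2 = 2 remainder 1
2 ÷ 2 = 1 remainder 0
1 ÷ 2 = 0 remainder 1
Reading remainders bottom to top: 1010001000011101101



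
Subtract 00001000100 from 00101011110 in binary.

Method 1 - Direct subtraction (column by column from the right: bit − bit − borrow-in; if negative, add 2 and borrow 1 from the next column):
borrow: 00000000000
        00101011110
-       00001000100
-------------------
        00100011010

Method 2 - Add two's complement:
Two's complement of 00001000100: invert → 11110111011, add 1 → 11110111100
  00101011110
+ 11110111100
-------------
 100100011010  (end carry out of the top bit = 1)
Discarding the end carry: 00100011010
Decimal check:
  00101011110 = 256 + 64 + 16 + 8 + 4 + 2 = 350
  00001000100 = 64 + 4 = 68
  350 - 68 = 282, and 00100011010 = 256 + 16 + 8 + 2 = 282 ✓



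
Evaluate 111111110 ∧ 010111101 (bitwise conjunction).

AND: 1 only when both bits are 1
  111111110
& 010111101
-----------
  010111100
Decimal: 510 & 189 = 188



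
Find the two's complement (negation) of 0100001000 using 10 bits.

Original: 0100001000
Step 1 - Invert all bits: 1011110111
Step 2 - Add 1: 1011111000
Verification: 0100001000 + 1011111000 = 10000000000; discarding the end carry (carry out of the top bit) leaves the 10-bit value 0000000000, as required for x + (-x)



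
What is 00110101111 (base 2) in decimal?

Sum of powers of 2 for each 1-bit:
2^0 + 2^1 + 2^2 + 2^3 + 2^5 + 2^7 + 2^8
= 1 + 2 + 4 + 8 + 32 + 128 + 256
= 431

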